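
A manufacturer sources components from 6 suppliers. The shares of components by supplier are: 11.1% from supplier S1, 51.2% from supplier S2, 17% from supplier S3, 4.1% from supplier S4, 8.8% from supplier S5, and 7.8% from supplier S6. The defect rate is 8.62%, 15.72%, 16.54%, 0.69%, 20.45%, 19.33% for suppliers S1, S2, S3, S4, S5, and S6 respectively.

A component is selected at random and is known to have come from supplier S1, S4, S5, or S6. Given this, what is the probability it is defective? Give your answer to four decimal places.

Let S = {S1, S4, S5, S6}.
P(S) = 0.111 + 0.041 + 0.088 + 0.078 = 0.318.
P(D ∩ S) = 0.0862·0.111 + 0.0069·0.041 + 0.2045·0.088 + 0.1933·0.078 = 0.0095682 + 0.0002829 + 0.017996 + 0.0150774 = 0.0429245.
P(D | S) = 0.0429245 / 0.318 = 0.134983…

P(D|S) ≈ 0.1350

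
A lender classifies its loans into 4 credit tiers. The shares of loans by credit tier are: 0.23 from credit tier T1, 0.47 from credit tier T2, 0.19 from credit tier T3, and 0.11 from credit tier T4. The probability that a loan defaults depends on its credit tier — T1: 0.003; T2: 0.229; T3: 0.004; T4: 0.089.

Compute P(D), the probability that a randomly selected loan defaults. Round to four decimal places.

By the law of total probability,
P(D) = P(D|T1)·P(T1) + P(D|T2)·P(T2) + P(D|T3)·P(T3) + P(D|T4)·P(T4)
      = 0.003·0.23 + 0.229·0.47 + 0.004·0.19 + 0.089·0.11
      = 0.00069 + 0.10763 + 0.00076 + 0.00979 = 0.11887

0.1189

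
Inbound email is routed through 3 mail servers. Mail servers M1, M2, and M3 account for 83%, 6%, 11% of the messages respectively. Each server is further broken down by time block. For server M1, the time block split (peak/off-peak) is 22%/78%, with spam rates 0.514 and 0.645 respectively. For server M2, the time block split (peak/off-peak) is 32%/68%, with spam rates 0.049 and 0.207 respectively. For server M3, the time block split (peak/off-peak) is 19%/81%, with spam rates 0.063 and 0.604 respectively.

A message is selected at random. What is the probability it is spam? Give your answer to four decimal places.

P(S) ≈ 0.5759

P(S|M1) = 0.22·0.514 + 0.78·0.645 = 0.11308 + 0.5031 = 0.61618
P(S|M2) = 0.32·0.049 + 0.68·0.207 = 0.01568 + 0.14076 = 0.15644
P(S|M3) = 0.19·0.063 + 0.81·0.604 = 0.01197 + 0.48924 = 0.50121
Then overall,
P(S) = 0.83·0.61618 + 0.06·0.15644 + 0.11·0.50121
      = 0.5114294 + 0.0093864 + 0.0551331 = 0.5759489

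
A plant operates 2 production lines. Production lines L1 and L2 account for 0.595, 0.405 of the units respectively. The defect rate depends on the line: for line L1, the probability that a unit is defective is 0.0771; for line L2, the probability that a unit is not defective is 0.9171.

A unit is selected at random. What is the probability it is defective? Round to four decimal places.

P(D) ≈ 0.0794

P(D|L2) = 1 − 0.9171 = 0.0829.
Using total probability over the partition,
P(D) = P(D|L1)·P(L1) + P(D|L2)·P(L2)
      = 0.0771·0.595 + 0.0829·0.405
      = 0.0458745 + 0.0335745 = 0.079449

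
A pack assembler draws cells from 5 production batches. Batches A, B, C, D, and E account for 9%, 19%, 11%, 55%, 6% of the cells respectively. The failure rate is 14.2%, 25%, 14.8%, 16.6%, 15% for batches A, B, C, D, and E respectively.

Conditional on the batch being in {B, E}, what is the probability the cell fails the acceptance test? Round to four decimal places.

Let S = {B, E}.
P(S) = 0.19 + 0.06 = 0.25.
P(F ∩ S) = 0.25·0.19 + 0.15·0.06 = 0.0475 + 0.009 = 0.0565.
P(F | S) = 0.0565 / 0.25 = 0.226000…

0.2260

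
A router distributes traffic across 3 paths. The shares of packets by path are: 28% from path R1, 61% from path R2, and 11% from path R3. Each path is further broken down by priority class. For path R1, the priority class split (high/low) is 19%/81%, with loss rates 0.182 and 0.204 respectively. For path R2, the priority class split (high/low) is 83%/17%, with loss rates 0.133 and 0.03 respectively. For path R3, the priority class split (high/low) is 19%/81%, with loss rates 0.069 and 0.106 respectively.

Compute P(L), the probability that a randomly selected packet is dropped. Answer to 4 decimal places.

0.1373

P(L|R1) = 0.19·0.182 + 0.81·0.204 = 0.03458 + 0.16524 = 0.19982
P(L|R2) = 0.83·0.133 + 0.17·0.03 = 0.11039 + 0.0051 = 0.11549
P(L|R3) = 0.19·0.069 + 0.81·0.106 = 0.01311 + 0.08586 = 0.09897
By total probability over the outer partition,
P(L) = 0.28·0.19982 + 0.61·0.11549 + 0.11·0.09897
      = 0.0559496 + 0.0704489 + 0.0108867 = 0.1372852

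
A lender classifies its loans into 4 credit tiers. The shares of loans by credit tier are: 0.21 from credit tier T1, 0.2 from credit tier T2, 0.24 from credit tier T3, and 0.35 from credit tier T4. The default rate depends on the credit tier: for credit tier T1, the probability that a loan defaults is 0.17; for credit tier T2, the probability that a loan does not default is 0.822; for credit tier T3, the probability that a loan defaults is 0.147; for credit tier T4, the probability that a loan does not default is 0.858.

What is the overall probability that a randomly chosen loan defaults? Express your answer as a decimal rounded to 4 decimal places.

P(D|T2) = 1 − 0.822 = 0.178.
P(D|T4) = 1 − 0.858 = 0.142.
Using total probability over the partition,
P(D) = P(D|T1)·P(T1) + P(D|T2)·P(T2) + P(D|T3)·P(T3) + P(D|T4)·P(T4)
      = 0.17·0.21 + 0.178·0.2 + 0.147·0.24 + 0.142·0.35
      = 0.0357 + 0.0356 + 0.03528 + 0.0497 = 0.15628

0.1563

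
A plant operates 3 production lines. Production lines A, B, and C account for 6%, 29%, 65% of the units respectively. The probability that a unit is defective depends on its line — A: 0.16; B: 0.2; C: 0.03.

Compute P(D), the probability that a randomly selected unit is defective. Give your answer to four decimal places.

P(D) ≈ 0.0871

P(D) = P(D|A)·P(A) + P(D|B)·P(B) + P(D|C)·P(C)
      = 0.16·0.06 + 0.2·0.29 + 0.03·0.65
      = 0.0096 + 0.058 + 0.0195 = 0.0871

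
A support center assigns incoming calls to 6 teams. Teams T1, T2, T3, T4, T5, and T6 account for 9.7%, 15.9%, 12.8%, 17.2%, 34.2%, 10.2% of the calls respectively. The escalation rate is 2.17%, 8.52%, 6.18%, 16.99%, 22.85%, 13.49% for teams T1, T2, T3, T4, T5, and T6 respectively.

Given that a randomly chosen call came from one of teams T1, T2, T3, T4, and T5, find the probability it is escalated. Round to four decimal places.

0.1458

Let S = {T1, T2, T3, T4, T5}.
P(S) = 0.097 + 0.159 + 0.128 + 0.172 + 0.342 = 0.898.
P(E ∩ S) = 0.0217·0.097 + 0.0852·0.159 + 0.0618·0.128 + 0.1699·0.172 + 0.2285·0.342 = 0.0021049 + 0.0135468 + 0.0079104 + 0.0292228 + 0.078147 = 0.1309319.
P(E | S) = 0.1309319 / 0.898 = 0.145804…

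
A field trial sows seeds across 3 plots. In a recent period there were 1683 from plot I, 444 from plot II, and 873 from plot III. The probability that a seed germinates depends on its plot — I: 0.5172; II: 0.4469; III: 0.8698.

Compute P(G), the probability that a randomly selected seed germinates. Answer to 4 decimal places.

P(G) ≈ 0.6094

Total: 1683 + 444 + 873 = 3000.
P(I) = 1683/3000 = 0.561. P(II) = 444/3000 = 0.148. P(III) = 873/3000 = 0.291.
By the law of total probability,
P(G) = P(G|I)·P(I) + P(G|II)·P(II) + P(G|III)·P(III)
      = 0.5172·0.561 + 0.4469·0.148 + 0.8698·0.291
      = 0.2901492 + 0.0661412 + 0.2531118 = 0.6094022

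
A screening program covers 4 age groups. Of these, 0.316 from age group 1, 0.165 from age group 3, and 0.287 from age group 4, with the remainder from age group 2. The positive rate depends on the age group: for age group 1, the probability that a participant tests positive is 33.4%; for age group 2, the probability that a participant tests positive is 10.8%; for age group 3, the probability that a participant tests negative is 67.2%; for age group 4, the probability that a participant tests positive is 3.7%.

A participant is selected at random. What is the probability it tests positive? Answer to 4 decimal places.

P(2) = 1 − (0.316 + 0.165 + 0.287) = 0.232.
P(T|3) = 1 − 0.672 = 0.328.
Summing over the partition,
P(T) = P(T|1)·P(1) + P(T|2)·P(2) + P(T|3)·P(3) + P(T|4)·P(4)
      = 0.334·0.316 + 0.108·0.232 + 0.328·0.165 + 0.037·0.287
      = 0.105544 + 0.025056 + 0.05412 + 0.010619 = 0.195339

0.1953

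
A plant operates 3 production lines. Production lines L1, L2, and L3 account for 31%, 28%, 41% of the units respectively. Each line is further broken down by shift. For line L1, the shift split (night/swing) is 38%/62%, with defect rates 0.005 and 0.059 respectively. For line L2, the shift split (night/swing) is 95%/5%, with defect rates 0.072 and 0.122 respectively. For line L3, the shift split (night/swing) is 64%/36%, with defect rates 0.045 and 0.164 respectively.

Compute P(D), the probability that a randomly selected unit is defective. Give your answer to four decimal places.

P(D) ≈ 0.0688

P(D|L1) = 0.38·0.005 + 0.62·0.059 = 0.0019 + 0.03658 = 0.03848
P(D|L2) = 0.95·0.072 + 0.05·0.122 = 0.0684 + 0.0061 = 0.0745
P(D|L3) = 0.64·0.045 + 0.36·0.164 = 0.0288 + 0.05904 = 0.08784
Then overall,
P(D) = 0.31·0.03848 + 0.28·0.0745 + 0.41·0.08784
      = 0.0119288 + 0.02086 + 0.0360144 = 0.0688032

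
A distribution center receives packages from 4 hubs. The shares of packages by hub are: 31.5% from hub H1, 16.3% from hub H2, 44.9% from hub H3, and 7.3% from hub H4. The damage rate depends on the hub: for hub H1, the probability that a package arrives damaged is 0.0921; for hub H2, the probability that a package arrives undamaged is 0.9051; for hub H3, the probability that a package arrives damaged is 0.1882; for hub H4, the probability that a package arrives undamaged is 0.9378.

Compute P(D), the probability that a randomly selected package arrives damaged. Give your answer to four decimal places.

P(D) ≈ 0.1335

P(D|H2) = 1 − 0.9051 = 0.0949.
P(D|H4) = 1 − 0.9378 = 0.0622.
By the law of total probability,
P(D) = P(D|H1)·P(H1) + P(D|H2)·P(H2) + P(D|H3)·P(H3) + P(D|H4)·P(H4)
      = 0.0921·0.315 + 0.0949·0.163 + 0.1882·0.449 + 0.0622·0.073
      = 0.0290115 + 0.0154687 + 0.0845018 + 0.0045406 = 0.1335226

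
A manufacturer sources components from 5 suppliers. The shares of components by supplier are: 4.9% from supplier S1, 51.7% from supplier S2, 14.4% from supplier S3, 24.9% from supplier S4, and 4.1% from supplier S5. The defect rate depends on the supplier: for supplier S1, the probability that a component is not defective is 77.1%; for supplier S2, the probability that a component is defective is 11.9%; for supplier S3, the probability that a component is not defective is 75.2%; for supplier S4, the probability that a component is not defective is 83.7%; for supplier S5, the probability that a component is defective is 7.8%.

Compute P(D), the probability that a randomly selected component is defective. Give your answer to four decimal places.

P(D|S1) = 1 − 0.771 = 0.229.
P(D|S3) = 1 − 0.752 = 0.248.
P(D|S4) = 1 − 0.837 = 0.163.
By the law of total probability,
P(D) = P(D|S1)·P(S1) + P(D|S2)·P(S2) + P(D|S3)·P(S3) + P(D|S4)·P(S4) + P(D|S5)·P(S5)
      = 0.229·0.049 + 0.119·0.517 + 0.248·0.144 + 0.163·0.249 + 0.078·0.041
      = 0.011221 + 0.061523 + 0.035712 + 0.040587 + 0.003198 = 0.152241

P(D) ≈ 0.1522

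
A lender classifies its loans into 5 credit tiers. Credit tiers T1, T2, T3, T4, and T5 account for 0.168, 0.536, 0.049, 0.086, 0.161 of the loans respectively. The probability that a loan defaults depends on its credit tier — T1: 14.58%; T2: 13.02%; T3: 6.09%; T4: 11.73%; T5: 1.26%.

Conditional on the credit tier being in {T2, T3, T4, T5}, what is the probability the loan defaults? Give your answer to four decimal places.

P(D|S) ≈ 0.1020

Let S = {T2, T3, T4, T5}.
P(S) = 0.536 + 0.049 + 0.086 + 0.161 = 0.832.
P(D ∩ S) = 0.1302·0.536 + 0.0609·0.049 + 0.1173·0.086 + 0.0126·0.161 = 0.0697872 + 0.0029841 + 0.0100878 + 0.0020286 = 0.0848877.
P(D | S) = 0.0848877 / 0.832 = 0.102028…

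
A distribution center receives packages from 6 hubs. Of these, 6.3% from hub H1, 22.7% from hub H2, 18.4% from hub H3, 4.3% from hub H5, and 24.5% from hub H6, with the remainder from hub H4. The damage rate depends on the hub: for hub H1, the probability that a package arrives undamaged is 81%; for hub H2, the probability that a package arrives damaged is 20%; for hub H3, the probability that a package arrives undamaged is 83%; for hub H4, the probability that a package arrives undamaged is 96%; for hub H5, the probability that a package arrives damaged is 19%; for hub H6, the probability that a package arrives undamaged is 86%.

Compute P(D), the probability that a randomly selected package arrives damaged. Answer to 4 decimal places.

P(H4) = 1 − (0.063 + 0.227 + 0.184 + 0.043 + 0.245) = 0.238.
P(D|H1) = 1 − 0.81 = 0.19.
P(D|H3) = 1 − 0.83 = 0.17.
P(D|H4) = 1 − 0.96 = 0.04.
P(D|H6) = 1 − 0.86 = 0.14.
Using total probability over the partition,
P(D) = P(D|H1)·P(H1) + P(D|H2)·P(H2) + P(D|H3)·P(H3) + P(D|H4)·P(H4) + P(D|H5)·P(H5) + P(D|H6)·P(H6)
      = 0.19·0.063 + 0.2·0.227 + 0.17·0.184 + 0.04·0.238 + 0.19·0.043 + 0.14·0.245
      = 0.01197 + 0.0454 + 0.03128 + 0.00952 + 0.00817 + 0.0343 = 0.14064

0.1406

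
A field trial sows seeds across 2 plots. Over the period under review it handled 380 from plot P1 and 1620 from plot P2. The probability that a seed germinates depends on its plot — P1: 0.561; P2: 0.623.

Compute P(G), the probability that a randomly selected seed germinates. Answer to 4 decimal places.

Total: 380 + 1620 = 2000.
P(P1) = 380/2000 = 0.19. P(P2) = 1620/2000 = 0.81.
P(G) = P(G|P1)·P(P1) + P(G|P2)·P(P2)
      = 0.561·0.19 + 0.623·0.81
      = 0.10659 + 0.50463 = 0.61122

P(G) ≈ 0.6112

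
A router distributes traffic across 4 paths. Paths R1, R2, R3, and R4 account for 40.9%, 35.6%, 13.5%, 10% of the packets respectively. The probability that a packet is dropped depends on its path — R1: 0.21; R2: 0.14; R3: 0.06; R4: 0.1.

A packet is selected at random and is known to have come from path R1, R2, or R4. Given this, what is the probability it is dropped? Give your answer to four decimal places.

Let S = {R1, R2, R4}.
P(S) = 0.409 + 0.356 + 0.1 = 0.865.
P(L ∩ S) = 0.21·0.409 + 0.14·0.356 + 0.1·0.1 = 0.08589 + 0.04984 + 0.01 = 0.14573.
P(L | S) = 0.14573 / 0.865 = 0.168474…

P(L|S) ≈ 0.1685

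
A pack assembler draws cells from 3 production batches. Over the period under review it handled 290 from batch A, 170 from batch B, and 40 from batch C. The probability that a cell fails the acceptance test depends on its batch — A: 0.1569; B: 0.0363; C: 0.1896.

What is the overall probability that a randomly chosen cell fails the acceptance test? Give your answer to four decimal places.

0.1185

Total: 290 + 170 + 40 = 500.
P(A) = 290/500 = 0.58. P(B) = 170/500 = 0.34. P(C) = 40/500 = 0.08.
By the law of total probability,
P(F) = P(F|A)·P(A) + P(F|B)·P(B) + P(F|C)·P(C)
      = 0.1569·0.58 + 0.0363·0.34 + 0.1896·0.08
      = 0.091002 + 0.012342 + 0.015168 = 0.118512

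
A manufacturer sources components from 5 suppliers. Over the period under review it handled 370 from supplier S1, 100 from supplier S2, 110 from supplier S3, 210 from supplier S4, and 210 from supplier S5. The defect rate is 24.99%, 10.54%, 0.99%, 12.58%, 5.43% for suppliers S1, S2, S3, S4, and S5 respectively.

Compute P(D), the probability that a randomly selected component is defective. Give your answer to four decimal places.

Total: 370 + 100 + 110 + 210 + 210 = 1000.
P(S1) = 370/1000 = 0.37. P(S2) = 100/1000 = 0.1. P(S3) = 110/1000 = 0.11. P(S4) = 210/1000 = 0.21. P(S5) = 210/1000 = 0.21.
By the law of total probability,
P(D) = P(D|S1)·P(S1) + P(D|S2)·P(S2) + P(D|S3)·P(S3) + P(D|S4)·P(S4) + P(D|S5)·P(S5)
      = 0.2499·0.37 + 0.1054·0.1 + 0.0099·0.11 + 0.1258·0.21 + 0.0543·0.21
      = 0.092463 + 0.01054 + 0.001089 + 0.026418 + 0.011403 = 0.141913

0.1419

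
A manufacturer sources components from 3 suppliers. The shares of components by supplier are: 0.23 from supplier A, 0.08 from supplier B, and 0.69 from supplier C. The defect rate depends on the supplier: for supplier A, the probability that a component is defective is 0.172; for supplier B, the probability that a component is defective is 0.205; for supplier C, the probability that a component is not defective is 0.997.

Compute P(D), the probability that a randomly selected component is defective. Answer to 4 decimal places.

P(D|C) = 1 − 0.997 = 0.003.
P(D) = P(D|A)·P(A) + P(D|B)·P(B) + P(D|C)·P(C)
      = 0.172·0.23 + 0.205·0.08 + 0.003·0.69
      = 0.03956 + 0.0164 + 0.00207 = 0.05803

0.0580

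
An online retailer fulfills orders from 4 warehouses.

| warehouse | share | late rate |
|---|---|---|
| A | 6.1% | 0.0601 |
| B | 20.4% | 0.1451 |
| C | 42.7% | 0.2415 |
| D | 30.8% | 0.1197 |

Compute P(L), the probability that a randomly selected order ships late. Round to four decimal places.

P(L) = P(L|A)·P(A) + P(L|B)·P(B) + P(L|C)·P(C) + P(L|D)·P(D)
      = 0.0601·0.061 + 0.1451·0.204 + 0.2415·0.427 + 0.1197·0.308
      = 0.0036661 + 0.0296004 + 0.1031205 + 0.0368676 = 0.1732546

0.1733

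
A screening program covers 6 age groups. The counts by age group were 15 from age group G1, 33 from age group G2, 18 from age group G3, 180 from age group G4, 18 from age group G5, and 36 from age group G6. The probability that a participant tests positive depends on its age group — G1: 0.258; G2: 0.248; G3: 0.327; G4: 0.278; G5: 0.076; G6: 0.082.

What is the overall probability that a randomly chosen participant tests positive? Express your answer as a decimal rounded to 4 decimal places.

0.2410

Total: 15 + 33 + 18 + 180 + 18 + 36 = 300.
P(G1) = 15/300 = 0.05. P(G2) = 33/300 = 0.11. P(G3) = 18/300 = 0.06. P(G4) = 180/300 = 0.6. P(G5) = 18/300 = 0.06. P(G6) = 36/300 = 0.12.
P(T) = P(T|G1)·P(G1) + P(T|G2)·P(G2) + P(T|G3)·P(G3) + P(T|G4)·P(G4) + P(T|G5)·P(G5) + P(T|G6)·P(G6)
      = 0.258·0.05 + 0.248·0.11 + 0.327·0.06 + 0.278·0.6 + 0.076·0.06 + 0.082·0.12
      = 0.0129 + 0.02728 + 0.01962 + 0.1668 + 0.00456 + 0.00984 = 0.241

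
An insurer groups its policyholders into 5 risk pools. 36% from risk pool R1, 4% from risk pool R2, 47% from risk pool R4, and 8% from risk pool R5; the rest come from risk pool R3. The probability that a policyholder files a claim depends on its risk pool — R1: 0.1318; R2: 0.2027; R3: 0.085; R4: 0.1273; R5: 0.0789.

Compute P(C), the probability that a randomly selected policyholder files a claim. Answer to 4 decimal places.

0.1259

P(R3) = 1 − (0.36 + 0.04 + 0.47 + 0.08) = 0.05.
P(C) = P(C|R1)·P(R1) + P(C|R2)·P(R2) + P(C|R3)·P(R3) + P(C|R4)·P(R4) + P(C|R5)·P(R5)
      = 0.1318·0.36 + 0.2027·0.04 + 0.085·0.05 + 0.1273·0.47 + 0.0789·0.08
      = 0.047448 + 0.008108 + 0.00425 + 0.059831 + 0.006312 = 0.125949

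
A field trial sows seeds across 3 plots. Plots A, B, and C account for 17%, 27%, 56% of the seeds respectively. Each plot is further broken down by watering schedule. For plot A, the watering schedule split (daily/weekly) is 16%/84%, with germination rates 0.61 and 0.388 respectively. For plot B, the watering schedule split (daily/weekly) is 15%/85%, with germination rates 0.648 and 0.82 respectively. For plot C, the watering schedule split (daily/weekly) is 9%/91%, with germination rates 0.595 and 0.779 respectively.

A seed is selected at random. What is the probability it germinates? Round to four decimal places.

P(G|A) = 0.16·0.61 + 0.84·0.388 = 0.0976 + 0.32592 = 0.42352
P(G|B) = 0.15·0.648 + 0.85·0.82 = 0.0972 + 0.697 = 0.7942
P(G|C) = 0.09·0.595 + 0.91·0.779 = 0.05355 + 0.70889 = 0.76244
Then overall,
P(G) = 0.17·0.42352 + 0.27·0.7942 + 0.56·0.76244
      = 0.0719984 + 0.214434 + 0.4269664 = 0.7133988

P(G) ≈ 0.7134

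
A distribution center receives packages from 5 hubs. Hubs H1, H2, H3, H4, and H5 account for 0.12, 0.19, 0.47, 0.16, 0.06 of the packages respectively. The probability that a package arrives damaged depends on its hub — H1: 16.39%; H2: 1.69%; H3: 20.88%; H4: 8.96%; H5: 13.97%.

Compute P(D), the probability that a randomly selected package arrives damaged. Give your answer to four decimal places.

P(D) = P(D|H1)·P(H1) + P(D|H2)·P(H2) + P(D|H3)·P(H3) + P(D|H4)·P(H4) + P(D|H5)·P(H5)
      = 0.1639·0.12 + 0.0169·0.19 + 0.2088·0.47 + 0.0896·0.16 + 0.1397·0.06
      = 0.019668 + 0.003211 + 0.098136 + 0.014336 + 0.008382 = 0.143733

0.1437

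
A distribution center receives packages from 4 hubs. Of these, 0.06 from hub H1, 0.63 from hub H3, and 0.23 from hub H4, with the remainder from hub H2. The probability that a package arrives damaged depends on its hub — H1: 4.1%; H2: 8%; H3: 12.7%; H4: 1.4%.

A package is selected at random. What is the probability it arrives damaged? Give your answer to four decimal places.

P(H2) = 1 − (0.06 + 0.63 + 0.23) = 0.08.
Using total probability over the partition,
P(D) = P(D|H1)·P(H1) + P(D|H2)·P(H2) + P(D|H3)·P(H3) + P(D|H4)·P(H4)
      = 0.041·0.06 + 0.08·0.08 + 0.127·0.63 + 0.014·0.23
      = 0.00246 + 0.0064 + 0.08001 + 0.00322 = 0.09209

0.0921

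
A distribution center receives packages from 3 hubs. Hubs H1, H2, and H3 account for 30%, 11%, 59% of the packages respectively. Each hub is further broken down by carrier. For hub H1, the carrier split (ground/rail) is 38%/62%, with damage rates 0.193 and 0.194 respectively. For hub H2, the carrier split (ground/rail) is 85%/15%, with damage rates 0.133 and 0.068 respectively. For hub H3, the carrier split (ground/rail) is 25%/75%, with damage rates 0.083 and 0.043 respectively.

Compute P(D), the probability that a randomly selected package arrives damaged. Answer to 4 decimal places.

P(D|H1) = 0.38·0.193 + 0.62·0.194 = 0.07334 + 0.12028 = 0.19362
P(D|H2) = 0.85·0.133 + 0.15·0.068 = 0.11305 + 0.0102 = 0.12325
P(D|H3) = 0.25·0.083 + 0.75·0.043 = 0.02075 + 0.03225 = 0.053
By total probability over the outer partition,
P(D) = 0.3·0.19362 + 0.11·0.12325 + 0.59·0.053
      = 0.058086 + 0.0135575 + 0.03127 = 0.1029135

0.1029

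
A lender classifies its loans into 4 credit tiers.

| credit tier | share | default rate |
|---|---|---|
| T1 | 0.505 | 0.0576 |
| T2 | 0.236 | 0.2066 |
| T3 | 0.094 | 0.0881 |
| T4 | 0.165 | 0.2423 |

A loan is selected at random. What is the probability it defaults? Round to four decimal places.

P(D) ≈ 0.1261

P(D) = P(D|T1)·P(T1) + P(D|T2)·P(T2) + P(D|T3)·P(T3) + P(D|T4)·P(T4)
      = 0.0576·0.505 + 0.2066·0.236 + 0.0881·0.094 + 0.2423·0.165
      = 0.029088 + 0.0487576 + 0.0082814 + 0.0399795 = 0.1261065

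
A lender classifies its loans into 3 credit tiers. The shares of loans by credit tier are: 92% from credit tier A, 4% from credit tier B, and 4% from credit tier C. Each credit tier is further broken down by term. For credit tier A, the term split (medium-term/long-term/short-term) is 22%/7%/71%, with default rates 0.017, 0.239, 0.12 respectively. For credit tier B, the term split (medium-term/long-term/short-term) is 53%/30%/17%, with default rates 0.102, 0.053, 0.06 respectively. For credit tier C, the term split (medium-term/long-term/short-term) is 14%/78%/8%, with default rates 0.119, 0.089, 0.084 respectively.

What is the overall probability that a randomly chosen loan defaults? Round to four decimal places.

P(D|A) = 0.22·0.017 + 0.07·0.239 + 0.71·0.12 = 0.00374 + 0.01673 + 0.0852 = 0.10567
P(D|B) = 0.53·0.102 + 0.3·0.053 + 0.17·0.06 = 0.05406 + 0.0159 + 0.0102 = 0.08016
P(D|C) = 0.14·0.119 + 0.78·0.089 + 0.08·0.084 = 0.01666 + 0.06942 + 0.00672 = 0.0928
By total probability over the outer partition,
P(D) = 0.92·0.10567 + 0.04·0.08016 + 0.04·0.0928
      = 0.0972164 + 0.0032064 + 0.003712 = 0.1041348

P(D) ≈ 0.1041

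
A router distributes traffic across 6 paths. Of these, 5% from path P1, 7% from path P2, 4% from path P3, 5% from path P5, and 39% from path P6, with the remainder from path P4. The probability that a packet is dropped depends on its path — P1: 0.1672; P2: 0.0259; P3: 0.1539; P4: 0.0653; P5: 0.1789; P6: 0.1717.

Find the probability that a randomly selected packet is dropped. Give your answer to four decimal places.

P(L) ≈ 0.1184

P(P4) = 1 − (0.05 + 0.07 + 0.04 + 0.05 + 0.39) = 0.4.
P(L) = P(L|P1)·P(P1) + P(L|P2)·P(P2) + P(L|P3)·P(P3) + P(L|P4)·P(P4) + P(L|P5)·P(P5) + P(L|P6)·P(P6)
      = 0.1672·0.05 + 0.0259·0.07 + 0.1539·0.04 + 0.0653·0.4 + 0.1789·0.05 + 0.1717·0.39
      = 0.00836 + 0.001813 + 0.006156 + 0.02612 + 0.008945 + 0.066963 = 0.118357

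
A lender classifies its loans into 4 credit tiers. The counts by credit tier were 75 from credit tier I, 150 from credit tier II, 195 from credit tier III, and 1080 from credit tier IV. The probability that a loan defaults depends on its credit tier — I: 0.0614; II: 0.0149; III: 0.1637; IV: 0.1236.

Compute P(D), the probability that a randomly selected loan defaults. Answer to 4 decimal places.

P(D) ≈ 0.1148

Total: 75 + 150 + 195 + 1080 = 1500.
P(I) = 75/1500 = 0.05. P(II) = 150/1500 = 0.1. P(III) = 195/1500 = 0.13. P(IV) = 1080/1500 = 0.72.
By the law of total probability,
P(D) = P(D|I)·P(I) + P(D|II)·P(II) + P(D|III)·P(III) + P(D|IV)·P(IV)
      = 0.0614·0.05 + 0.0149·0.1 + 0.1637·0.13 + 0.1236·0.72
      = 0.00307 + 0.00149 + 0.021281 + 0.088992 = 0.114833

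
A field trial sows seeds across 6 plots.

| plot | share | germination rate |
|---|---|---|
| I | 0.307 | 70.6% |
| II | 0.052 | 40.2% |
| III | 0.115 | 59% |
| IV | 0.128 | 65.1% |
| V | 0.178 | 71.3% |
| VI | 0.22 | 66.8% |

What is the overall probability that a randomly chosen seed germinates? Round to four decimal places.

P(G) ≈ 0.6627

P(G) = P(G|I)·P(I) + P(G|II)·P(II) + P(G|III)·P(III) + P(G|IV)·P(IV) + P(G|V)·P(V) + P(G|VI)·P(VI)
      = 0.706·0.307 + 0.402·0.052 + 0.59·0.115 + 0.651·0.128 + 0.713·0.178 + 0.668·0.22
      = 0.216742 + 0.020904 + 0.06785 + 0.083328 + 0.126914 + 0.14696 = 0.662698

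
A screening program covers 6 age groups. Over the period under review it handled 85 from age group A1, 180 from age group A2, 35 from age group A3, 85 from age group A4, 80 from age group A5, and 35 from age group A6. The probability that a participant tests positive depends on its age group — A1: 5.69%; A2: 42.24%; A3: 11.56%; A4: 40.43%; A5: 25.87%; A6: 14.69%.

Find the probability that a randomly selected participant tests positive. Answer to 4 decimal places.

P(T) ≈ 0.2902

Total: 85 + 180 + 35 + 85 + 80 + 35 = 500.
P(A1) = 85/500 = 0.17. P(A2) = 180/500 = 0.36. P(A3) = 35/500 = 0.07. P(A4) = 85/500 = 0.17. P(A5) = 80/500 = 0.16. P(A6) = 35/500 = 0.07.
By the law of total probability,
P(T) = P(T|A1)·P(A1) + P(T|A2)·P(A2) + P(T|A3)·P(A3) + P(T|A4)·P(A4) + P(T|A5)·P(A5) + P(T|A6)·P(A6)
      = 0.0569·0.17 + 0.4224·0.36 + 0.1156·0.07 + 0.4043·0.17 + 0.2587·0.16 + 0.1469·0.07
      = 0.009673 + 0.152064 + 0.008092 + 0.068731 + 0.041392 + 0.010283 = 0.290235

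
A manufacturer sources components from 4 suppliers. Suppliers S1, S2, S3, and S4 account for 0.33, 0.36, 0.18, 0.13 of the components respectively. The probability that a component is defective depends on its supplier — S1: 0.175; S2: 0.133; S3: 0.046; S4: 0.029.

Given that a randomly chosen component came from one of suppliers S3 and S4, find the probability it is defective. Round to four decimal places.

Let S = {S3, S4}.
P(S) = 0.18 + 0.13 = 0.31.
P(D ∩ S) = 0.046·0.18 + 0.029·0.13 = 0.00828 + 0.00377 = 0.01205.
P(D | S) = 0.01205 / 0.31 = 0.038871…

P(D|S) ≈ 0.0389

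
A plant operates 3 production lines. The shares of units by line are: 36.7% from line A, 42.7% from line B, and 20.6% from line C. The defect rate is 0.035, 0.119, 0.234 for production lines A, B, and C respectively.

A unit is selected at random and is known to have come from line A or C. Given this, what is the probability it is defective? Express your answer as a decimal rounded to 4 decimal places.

Let S = {A, C}.
P(S) = 0.367 + 0.206 = 0.573.
P(D ∩ S) = 0.035·0.367 + 0.234·0.206 = 0.012845 + 0.048204 = 0.061049.
P(D | S) = 0.061049 / 0.573 = 0.106543…

0.1065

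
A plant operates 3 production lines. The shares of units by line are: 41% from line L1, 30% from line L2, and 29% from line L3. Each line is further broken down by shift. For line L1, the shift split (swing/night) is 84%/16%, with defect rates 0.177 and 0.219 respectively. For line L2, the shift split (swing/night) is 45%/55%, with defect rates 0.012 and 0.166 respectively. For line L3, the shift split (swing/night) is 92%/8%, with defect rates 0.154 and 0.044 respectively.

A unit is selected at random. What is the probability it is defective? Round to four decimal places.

P(D|L1) = 0.84·0.177 + 0.16·0.219 = 0.14868 + 0.03504 = 0.18372
P(D|L2) = 0.45·0.012 + 0.55·0.166 = 0.0054 + 0.0913 = 0.0967
P(D|L3) = 0.92·0.154 + 0.08·0.044 = 0.14168 + 0.00352 = 0.1452
Then overall,
P(D) = 0.41·0.18372 + 0.3·0.0967 + 0.29·0.1452
      = 0.0753252 + 0.02901 + 0.042108 = 0.1464432

0.1464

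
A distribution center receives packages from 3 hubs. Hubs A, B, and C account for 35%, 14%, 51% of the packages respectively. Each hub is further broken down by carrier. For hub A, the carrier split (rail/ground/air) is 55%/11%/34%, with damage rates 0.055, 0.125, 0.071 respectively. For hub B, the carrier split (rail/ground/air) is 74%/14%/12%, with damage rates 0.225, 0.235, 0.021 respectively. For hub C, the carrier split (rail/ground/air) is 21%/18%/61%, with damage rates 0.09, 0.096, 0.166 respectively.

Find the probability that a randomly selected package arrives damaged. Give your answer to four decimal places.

P(D|A) = 0.55·0.055 + 0.11·0.125 + 0.34·0.071 = 0.03025 + 0.01375 + 0.02414 = 0.06814
P(D|B) = 0.74·0.225 + 0.14·0.235 + 0.12·0.021 = 0.1665 + 0.0329 + 0.00252 = 0.20192
P(D|C) = 0.21·0.09 + 0.18·0.096 + 0.61·0.166 = 0.0189 + 0.01728 + 0.10126 = 0.13744
By total probability over the outer partition,
P(D) = 0.35·0.06814 + 0.14·0.20192 + 0.51·0.13744
      = 0.023849 + 0.0282688 + 0.0700944 = 0.1222122

0.1222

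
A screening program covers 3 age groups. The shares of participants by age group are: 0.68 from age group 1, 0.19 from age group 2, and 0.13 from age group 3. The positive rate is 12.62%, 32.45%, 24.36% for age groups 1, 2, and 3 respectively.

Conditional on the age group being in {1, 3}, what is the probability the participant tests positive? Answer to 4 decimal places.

Let S = {1, 3}.
P(S) = 0.68 + 0.13 = 0.81.
P(T ∩ S) = 0.1262·0.68 + 0.2436·0.13 = 0.085816 + 0.031668 = 0.117484.
P(T | S) = 0.117484 / 0.81 = 0.145042…

P(T|S) ≈ 0.1450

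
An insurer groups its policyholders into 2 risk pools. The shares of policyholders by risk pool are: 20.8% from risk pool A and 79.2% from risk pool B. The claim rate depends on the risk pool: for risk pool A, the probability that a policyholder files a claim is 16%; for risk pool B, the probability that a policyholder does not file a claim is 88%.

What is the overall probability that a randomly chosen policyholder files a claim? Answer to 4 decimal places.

P(C) ≈ 0.1283

P(C|B) = 1 − 0.88 = 0.12.
Using total probability over the partition,
P(C) = P(C|A)·P(A) + P(C|B)·P(B)
      = 0.16·0.208 + 0.12·0.792
      = 0.03328 + 0.09504 = 0.12832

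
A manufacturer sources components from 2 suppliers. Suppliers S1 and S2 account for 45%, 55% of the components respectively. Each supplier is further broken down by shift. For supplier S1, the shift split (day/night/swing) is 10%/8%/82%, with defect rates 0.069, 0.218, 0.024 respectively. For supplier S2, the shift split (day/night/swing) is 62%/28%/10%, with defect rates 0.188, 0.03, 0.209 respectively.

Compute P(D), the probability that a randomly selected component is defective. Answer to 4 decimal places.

P(D|S1) = 0.1·0.069 + 0.08·0.218 + 0.82·0.024 = 0.0069 + 0.01744 + 0.01968 = 0.04402
P(D|S2) = 0.62·0.188 + 0.28·0.03 + 0.1·0.209 = 0.11656 + 0.0084 + 0.0209 = 0.14586
Then overall,
P(D) = 0.45·0.04402 + 0.55·0.14586
      = 0.019809 + 0.080223 = 0.100032

P(D) ≈ 0.1000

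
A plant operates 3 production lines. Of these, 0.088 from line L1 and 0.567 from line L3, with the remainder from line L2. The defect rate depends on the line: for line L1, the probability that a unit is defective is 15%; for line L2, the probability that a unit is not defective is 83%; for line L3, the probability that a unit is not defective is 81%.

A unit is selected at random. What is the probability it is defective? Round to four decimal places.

P(D) ≈ 0.1796

P(L2) = 1 − (0.088 + 0.567) = 0.345.
P(D|L2) = 1 − 0.83 = 0.17.
P(D|L3) = 1 − 0.81 = 0.19.
Summing over the partition,
P(D) = P(D|L1)·P(L1) + P(D|L2)·P(L2) + P(D|L3)·P(L3)
      = 0.15·0.088 + 0.17·0.345 + 0.19·0.567
      = 0.0132 + 0.05865 + 0.10773 = 0.17958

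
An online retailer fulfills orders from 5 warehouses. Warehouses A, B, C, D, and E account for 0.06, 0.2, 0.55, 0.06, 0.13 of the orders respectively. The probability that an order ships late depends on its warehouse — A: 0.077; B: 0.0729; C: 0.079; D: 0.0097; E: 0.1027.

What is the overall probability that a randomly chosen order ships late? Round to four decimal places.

P(L) ≈ 0.0766

P(L) = P(L|A)·P(A) + P(L|B)·P(B) + P(L|C)·P(C) + P(L|D)·P(D) + P(L|E)·P(E)
      = 0.077·0.06 + 0.0729·0.2 + 0.079·0.55 + 0.0097·0.06 + 0.1027·0.13
      = 0.00462 + 0.01458 + 0.04345 + 0.000582 + 0.013351 = 0.076583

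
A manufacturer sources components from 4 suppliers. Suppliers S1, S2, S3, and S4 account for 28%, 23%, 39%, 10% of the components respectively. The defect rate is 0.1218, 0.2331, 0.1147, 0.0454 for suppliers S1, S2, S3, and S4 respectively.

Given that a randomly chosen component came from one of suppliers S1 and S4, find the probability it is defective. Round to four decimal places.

Let S = {S1, S4}.
P(S) = 0.28 + 0.1 = 0.38.
P(D ∩ S) = 0.1218·0.28 + 0.0454·0.1 = 0.034104 + 0.00454 = 0.038644.
P(D | S) = 0.038644 / 0.38 = 0.101695…

0.1017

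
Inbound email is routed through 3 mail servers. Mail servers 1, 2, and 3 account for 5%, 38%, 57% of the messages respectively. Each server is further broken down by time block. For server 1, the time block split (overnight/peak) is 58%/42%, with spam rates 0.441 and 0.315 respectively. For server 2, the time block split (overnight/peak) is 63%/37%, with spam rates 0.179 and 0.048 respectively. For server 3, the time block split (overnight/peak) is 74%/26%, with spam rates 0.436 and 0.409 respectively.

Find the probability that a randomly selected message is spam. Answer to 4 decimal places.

0.3135

P(S|1) = 0.58·0.441 + 0.42·0.315 = 0.25578 + 0.1323 = 0.38808
P(S|2) = 0.63·0.179 + 0.37·0.048 = 0.11277 + 0.01776 = 0.13053
P(S|3) = 0.74·0.436 + 0.26·0.409 = 0.32264 + 0.10634 = 0.42898
Then overall,
P(S) = 0.05·0.38808 + 0.38·0.13053 + 0.57·0.42898
      = 0.019404 + 0.0496014 + 0.2445186 = 0.313524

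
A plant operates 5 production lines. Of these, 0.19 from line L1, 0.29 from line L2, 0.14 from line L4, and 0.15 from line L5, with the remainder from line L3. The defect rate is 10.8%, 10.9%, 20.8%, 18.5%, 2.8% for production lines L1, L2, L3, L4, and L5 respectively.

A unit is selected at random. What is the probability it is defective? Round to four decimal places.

P(D) ≈ 0.1301

P(L3) = 1 − (0.19 + 0.29 + 0.14 + 0.15) = 0.23.
Summing over the partition,
P(D) = P(D|L1)·P(L1) + P(D|L2)·P(L2) + P(D|L3)·P(L3) + P(D|L4)·P(L4) + P(D|L5)·P(L5)
      = 0.108·0.19 + 0.109·0.29 + 0.208·0.23 + 0.185·0.14 + 0.028·0.15
      = 0.02052 + 0.03161 + 0.04784 + 0.0259 + 0.0042 = 0.13007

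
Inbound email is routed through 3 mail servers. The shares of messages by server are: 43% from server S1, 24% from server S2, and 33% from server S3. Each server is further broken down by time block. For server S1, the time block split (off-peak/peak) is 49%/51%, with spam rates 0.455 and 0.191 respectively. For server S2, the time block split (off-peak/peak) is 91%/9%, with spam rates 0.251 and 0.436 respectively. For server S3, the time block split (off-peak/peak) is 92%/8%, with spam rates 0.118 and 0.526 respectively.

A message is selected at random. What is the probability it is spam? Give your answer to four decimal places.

P(S) ≈ 0.2517

P(S|S1) = 0.49·0.455 + 0.51·0.191 = 0.22295 + 0.09741 = 0.32036
P(S|S2) = 0.91·0.251 + 0.09·0.436 = 0.22841 + 0.03924 = 0.26765
P(S|S3) = 0.92·0.118 + 0.08·0.526 = 0.10856 + 0.04208 = 0.15064
Then overall,
P(S) = 0.43·0.32036 + 0.24·0.26765 + 0.33·0.15064
      = 0.1377548 + 0.064236 + 0.0497112 = 0.251702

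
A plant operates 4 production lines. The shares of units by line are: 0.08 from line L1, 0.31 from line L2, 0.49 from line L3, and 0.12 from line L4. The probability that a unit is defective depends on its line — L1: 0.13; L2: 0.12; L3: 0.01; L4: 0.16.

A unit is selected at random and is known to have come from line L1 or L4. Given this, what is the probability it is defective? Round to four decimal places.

Let S = {L1, L4}.
P(S) = 0.08 + 0.12 = 0.2.
P(D ∩ S) = 0.13·0.08 + 0.16·0.12 = 0.0104 + 0.0192 = 0.0296.
P(D | S) = 0.0296 / 0.2 = 0.148000…

P(D|S) ≈ 0.1480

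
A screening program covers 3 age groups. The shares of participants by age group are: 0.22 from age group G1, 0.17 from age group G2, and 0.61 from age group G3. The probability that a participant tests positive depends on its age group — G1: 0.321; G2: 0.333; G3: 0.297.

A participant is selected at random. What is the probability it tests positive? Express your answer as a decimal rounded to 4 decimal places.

P(T) = P(T|G1)·P(G1) + P(T|G2)·P(G2) + P(T|G3)·P(G3)
      = 0.321·0.22 + 0.333·0.17 + 0.297·0.61
      = 0.07062 + 0.05661 + 0.18117 = 0.3084

0.3084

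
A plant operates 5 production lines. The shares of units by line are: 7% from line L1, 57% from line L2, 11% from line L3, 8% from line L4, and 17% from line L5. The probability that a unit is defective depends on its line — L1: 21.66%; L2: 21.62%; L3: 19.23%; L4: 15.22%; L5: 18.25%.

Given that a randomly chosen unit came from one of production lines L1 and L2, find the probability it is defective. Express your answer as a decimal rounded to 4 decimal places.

Let S = {L1, L2}.
P(S) = 0.07 + 0.57 = 0.64.
P(D ∩ S) = 0.2166·0.07 + 0.2162·0.57 = 0.015162 + 0.123234 = 0.138396.
P(D | S) = 0.138396 / 0.64 = 0.216244…

0.2162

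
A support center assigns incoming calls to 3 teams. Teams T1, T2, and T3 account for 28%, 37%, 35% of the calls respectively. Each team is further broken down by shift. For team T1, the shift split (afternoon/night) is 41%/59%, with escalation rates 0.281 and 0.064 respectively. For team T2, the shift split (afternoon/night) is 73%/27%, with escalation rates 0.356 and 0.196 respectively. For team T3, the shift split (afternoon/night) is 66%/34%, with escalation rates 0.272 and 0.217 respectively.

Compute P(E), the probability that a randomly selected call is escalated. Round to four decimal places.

0.2472

P(E|T1) = 0.41·0.281 + 0.59·0.064 = 0.11521 + 0.03776 = 0.15297
P(E|T2) = 0.73·0.356 + 0.27·0.196 = 0.25988 + 0.05292 = 0.3128
P(E|T3) = 0.66·0.272 + 0.34·0.217 = 0.17952 + 0.07378 = 0.2533
By total probability over the outer partition,
P(E) = 0.28·0.15297 + 0.37·0.3128 + 0.35·0.2533
      = 0.0428316 + 0.115736 + 0.088655 = 0.2472226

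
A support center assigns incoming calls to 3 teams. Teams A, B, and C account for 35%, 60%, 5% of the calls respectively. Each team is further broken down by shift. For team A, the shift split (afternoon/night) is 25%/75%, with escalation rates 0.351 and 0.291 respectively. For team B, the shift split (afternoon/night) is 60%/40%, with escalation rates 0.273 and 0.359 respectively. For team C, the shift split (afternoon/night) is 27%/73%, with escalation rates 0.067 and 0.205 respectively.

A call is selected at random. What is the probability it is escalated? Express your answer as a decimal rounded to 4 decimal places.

0.2999

P(E|A) = 0.25·0.351 + 0.75·0.291 = 0.08775 + 0.21825 = 0.306
P(E|B) = 0.6·0.273 + 0.4·0.359 = 0.1638 + 0.1436 = 0.3074
P(E|C) = 0.27·0.067 + 0.73·0.205 = 0.01809 + 0.14965 = 0.16774
By total probability over the outer partition,
P(E) = 0.35·0.306 + 0.6·0.3074 + 0.05·0.16774
      = 0.1071 + 0.18444 + 0.008387 = 0.299927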